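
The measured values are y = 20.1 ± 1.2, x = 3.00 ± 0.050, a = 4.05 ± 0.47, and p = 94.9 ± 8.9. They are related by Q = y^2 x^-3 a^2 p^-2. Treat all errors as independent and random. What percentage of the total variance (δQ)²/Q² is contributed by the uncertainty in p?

33.2%

(δQ/Q)² = (2·δy/y)² + (-3·δx/x)² + (2·δa/a)² + (-2·δp/p)²
  y term: (2×0.0597)² = 0.0143
  x term: (-3×0.0167)² = 0.00250
  a term: (2×0.116)² = 0.0539
  p term: (-2×0.0938)² = 0.0352
Total = 0.106. Share from p = 0.0352/0.106 = 0.332.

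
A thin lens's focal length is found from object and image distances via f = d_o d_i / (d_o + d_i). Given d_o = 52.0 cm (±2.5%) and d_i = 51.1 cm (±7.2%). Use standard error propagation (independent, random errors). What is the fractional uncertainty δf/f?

0.0384

∂f/∂d_o = (d_i/(d_o+d_i))² = 0.246;  ∂f/∂d_i = (d_o/(d_o+d_i))² = 0.254
δf = √((∂f/∂d_o · δd_o)² + (∂f/∂d_i · δd_i)²) = √(0.102 + 0.876) = 0.989 cm
f = 25.8 cm, so δf/f = 0.989/25.8 = 0.0384.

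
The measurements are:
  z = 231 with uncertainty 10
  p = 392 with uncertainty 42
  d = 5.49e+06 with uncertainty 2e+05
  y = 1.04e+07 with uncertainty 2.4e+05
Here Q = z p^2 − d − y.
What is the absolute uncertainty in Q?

7.77e+06

Let w = z·p^2 = 3.55e+07. δw/w = √((1·δz/z)² + (2·δp/p)²) = √(0.00187 + 0.0459) = 0.219, so δw = 7.76e+06.
Q = w − d − y: δQ = √(δw² + δd² + δy²) = √(6.02e+13 + 4e+10 + 5.76e+10) = 7.77e+06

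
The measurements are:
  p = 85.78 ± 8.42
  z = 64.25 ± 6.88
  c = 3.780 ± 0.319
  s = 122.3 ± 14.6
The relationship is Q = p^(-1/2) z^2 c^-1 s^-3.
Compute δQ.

For a monomial Q ∝ p^(-1/2), z^2, c^-1, s^-3, fractional errors add in quadrature:
  (−½·δp/p)² = (-0.5×0.0982)² = 0.00241;  (2·δz/z)² = (2×0.107)² = 0.0459;  (-1·δc/c)² = (-1×0.0844)² = 0.00712;  (-3·δs/s)² = (-3×0.119)² = 0.128
δQ/Q = √(0.184) = 0.429
Q = 6.446e-05, so δQ = 0.429 × 6.446e-05 = 2.76e-05.

2.76e-05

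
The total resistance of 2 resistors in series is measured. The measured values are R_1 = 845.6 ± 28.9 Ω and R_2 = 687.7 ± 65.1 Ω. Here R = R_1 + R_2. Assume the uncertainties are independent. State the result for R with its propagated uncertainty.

R is a linear combination, so absolute uncertainties add in quadrature:
  (δR_1)² = 835;  (δR_2)² = 4240
δR = √(5070) = 71.2 Ω
R = 1533 Ω.

1533 ± 71.2 Ω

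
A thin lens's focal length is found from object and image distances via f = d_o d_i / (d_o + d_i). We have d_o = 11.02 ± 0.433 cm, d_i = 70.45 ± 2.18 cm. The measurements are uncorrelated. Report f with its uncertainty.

9.529 ± 0.326 cm

∂f/∂d_o = (d_i/(d_o+d_i))² = 0.748;  ∂f/∂d_i = (d_o/(d_o+d_i))² = 0.0183
δf = √((∂f/∂d_o · δd_o)² + (∂f/∂d_i · δd_i)²) = √(0.105 + 0.00159) = 0.326 cm
f = 9.529 cm.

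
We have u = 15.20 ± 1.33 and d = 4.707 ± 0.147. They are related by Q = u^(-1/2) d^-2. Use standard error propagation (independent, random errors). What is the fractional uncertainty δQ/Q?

For a monomial Q ∝ u^(-1/2), d^-2, fractional errors add in quadrature:
  (−½·δu/u)² = (-0.5×0.0875)² = 0.00191;  (-2·δd/d)² = (-2×0.0312)² = 0.00390
δQ/Q = √(0.00582) = 0.0763

0.0763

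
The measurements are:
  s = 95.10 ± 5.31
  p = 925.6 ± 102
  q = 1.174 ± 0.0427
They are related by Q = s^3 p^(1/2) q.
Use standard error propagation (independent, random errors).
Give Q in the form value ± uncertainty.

(3.072 ± 0.553) × 10^7

Each factor contributes (exponent × relative error)² to (δQ/Q)²:
  (3·δs/s)² = (3×0.0558)² = 0.0281;  (½·δp/p)² = (0.5×0.110)² = 0.00304;  (1·δq/q)² = (1×0.0364)² = 0.00132
δQ/Q = √(0.0324) = 0.180
Q = 3.072e+07, so δQ = 0.180 × 3.072e+07 = 5.53e+06.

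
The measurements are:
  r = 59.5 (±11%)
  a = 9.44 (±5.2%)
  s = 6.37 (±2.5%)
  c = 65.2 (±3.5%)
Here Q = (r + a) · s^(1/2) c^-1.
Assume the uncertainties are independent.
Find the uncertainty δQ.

Let u = r + a = 68.9. δu = √(δr² + δa²) = √(42.8 + 0.241) = 6.56, so δu/u = 0.0952.
Q is then a monomial in u, s, c:
δQ/Q = √((δu/u)² + (½·δs/s)² + (-1·δc/c)²) = √(0.00906 + 0.000156 + 0.00123) = 0.102
Q = 2.67, so δQ = 0.102 × 2.67 = 0.273.

0.273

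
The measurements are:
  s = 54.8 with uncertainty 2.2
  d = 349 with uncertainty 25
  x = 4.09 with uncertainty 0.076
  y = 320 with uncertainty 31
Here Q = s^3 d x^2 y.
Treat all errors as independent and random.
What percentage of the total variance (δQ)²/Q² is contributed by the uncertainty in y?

30.9%

(δQ/Q)² = (3·δs/s)² + (1·δd/d)² + (2·δx/x)² + (1·δy/y)²
  s term: (3×0.0401)² = 0.0145
  d term: (1×0.0716)² = 0.00513
  x term: (2×0.0186)² = 0.00138
  y term: (1×0.0969)² = 0.00938
Total = 0.0304. Share from y = 0.00938/0.0304 = 0.309.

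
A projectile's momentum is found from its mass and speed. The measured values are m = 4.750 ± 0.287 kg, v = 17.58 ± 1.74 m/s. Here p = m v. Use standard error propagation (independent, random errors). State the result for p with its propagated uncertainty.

Products/powers → add relative errors in quadrature, weighted by exponent:
  (1·δm/m)² = (1×0.0604)² = 0.00365;  (1·δv/v)² = (1×0.0990)² = 0.00980
δp/p = √(0.0134) = 0.116
p = 83.50 kg·m/s, so δp = 0.116 × 83.50 = 9.68 kg·m/s.

83.50 ± 9.68 kg·m/s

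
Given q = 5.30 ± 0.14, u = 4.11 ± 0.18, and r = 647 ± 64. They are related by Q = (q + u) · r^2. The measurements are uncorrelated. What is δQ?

7.85e+05

Let w = q + u = 9.41. δw = √(δq² + δu²) = √(0.0196 + 0.0324) = 0.228, so δw/w = 0.0242.
Q is then a monomial in w, r:
δQ/Q = √((δw/w)² + (2·δr/r)²) = √(0.000587 + 0.0391) = 0.199
Q = 3.94e+06, so δQ = 0.199 × 3.94e+06 = 7.85e+05.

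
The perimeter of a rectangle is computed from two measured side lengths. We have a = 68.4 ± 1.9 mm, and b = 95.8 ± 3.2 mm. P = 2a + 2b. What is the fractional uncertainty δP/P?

Absolute uncertainties add in quadrature for a linear combination:
  (2·δa)² = 14.4;  (2·δb)² = 41.0
δP = √(55.4) = 7.44 mm
P = 328 mm, so δP/P = 7.44/328 = 0.0227.

0.0227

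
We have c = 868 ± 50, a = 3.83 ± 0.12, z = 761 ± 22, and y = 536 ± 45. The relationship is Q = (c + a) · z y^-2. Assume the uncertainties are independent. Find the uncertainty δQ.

0.415

Let u = c + a = 872. δu = √(δc² + δa²) = √(2500 + 0.0144) = 50.0, so δu/u = 0.0574.
Q is then a monomial in u, z, y:
δQ/Q = √((δu/u)² + (1·δz/z)² + (-2·δy/y)²) = √(0.00329 + 0.000836 + 0.0282) = 0.180
Q = 2.31, so δQ = 0.180 × 2.31 = 0.415.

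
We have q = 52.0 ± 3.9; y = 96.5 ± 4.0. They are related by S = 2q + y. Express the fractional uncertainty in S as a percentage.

For a sum/difference, combine absolute errors in quadrature:
  (2·δq)² = 60.8;  (δy)² = 16.0
δS = √(76.8) = 8.77
S = 200, so δS/S = 8.77/200 = 0.0437.

4.37%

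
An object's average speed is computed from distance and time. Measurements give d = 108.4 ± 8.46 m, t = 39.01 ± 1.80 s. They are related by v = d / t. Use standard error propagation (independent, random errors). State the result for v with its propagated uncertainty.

Each factor contributes (exponent × relative error)² to (δv/v)²:
  (1·δd/d)² = (1×0.0780)² = 0.00609;  (-1·δt/t)² = (-1×0.0461)² = 0.00213
δv/v = √(0.00822) = 0.0907
v = 2.779 m/s, so δv = 0.0907 × 2.779 = 0.252 m/s.

2.779 ± 0.252 m/s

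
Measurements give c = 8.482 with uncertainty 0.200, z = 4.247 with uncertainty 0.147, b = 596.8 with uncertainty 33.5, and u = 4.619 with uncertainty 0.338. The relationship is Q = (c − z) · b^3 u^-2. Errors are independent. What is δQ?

9.73e+06

Let w = c − z = 4.235. δw = √(δc² + δz²) = √(0.0400 + 0.0216) = 0.248, so δw/w = 0.0586.
Q is then a monomial in w, b, u:
δQ/Q = √((δw/w)² + (3·δb/b)² + (-2·δu/u)²) = √(0.00344 + 0.0284 + 0.0214) = 0.231
Q = 4.219e+07, so δQ = 0.231 × 4.219e+07 = 9.73e+06.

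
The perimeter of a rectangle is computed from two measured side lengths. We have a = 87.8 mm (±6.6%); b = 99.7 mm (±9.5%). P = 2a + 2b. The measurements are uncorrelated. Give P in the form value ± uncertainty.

375 ± 22.2 mm

Sums and differences: (δP)² = Σ (cᵢ δxᵢ)².
  (2·δa)² = 134;  (2·δb)² = 359
δP = √(493) = 22.2 mm
P = 375 mm.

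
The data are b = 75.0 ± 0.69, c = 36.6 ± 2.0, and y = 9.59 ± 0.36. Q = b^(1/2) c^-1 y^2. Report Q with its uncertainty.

21.8 ± 2.02

Each factor contributes (exponent × relative error)² to (δQ/Q)²:
  (½·δb/b)² = (0.5×0.00920)² = 2.12e-05;  (-1·δc/c)² = (-1×0.0546)² = 0.00299;  (2·δy/y)² = (2×0.0375)² = 0.00564
δQ/Q = √(0.00864) = 0.0930
Q = 21.8, so δQ = 0.0930 × 21.8 = 2.02.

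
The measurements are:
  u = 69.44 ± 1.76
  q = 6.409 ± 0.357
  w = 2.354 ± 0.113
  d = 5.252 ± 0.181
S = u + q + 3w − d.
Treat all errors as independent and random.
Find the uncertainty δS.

1.84

S is a linear combination, so absolute uncertainties add in quadrature:
  (δu)² = 3.10;  (δq)² = 0.127;  (3·δw)² = 0.115;  (δd)² = 0.0328
δS = √(3.37) = 1.84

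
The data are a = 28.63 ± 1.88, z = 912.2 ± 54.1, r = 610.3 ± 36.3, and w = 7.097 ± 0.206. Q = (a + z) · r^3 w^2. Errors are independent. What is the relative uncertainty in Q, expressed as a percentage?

Let u = a + z = 940.8. δu = √(δa² + δz²) = √(3.53 + 2930) = 54.1, so δu/u = 0.0575.
Q is then a monomial in u, r, w:
δQ/Q = √((δu/u)² + (3·δr/r)² + (2·δw/w)²) = √(0.00331 + 0.0318 + 0.00337) = 0.196

19.6%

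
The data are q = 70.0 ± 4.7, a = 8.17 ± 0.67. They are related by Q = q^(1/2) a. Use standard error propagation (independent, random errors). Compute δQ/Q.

Since Q is a product/quotient, work with relative uncertainties:
  (½·δq/q)² = (0.5×0.0671)² = 0.00113;  (1·δa/a)² = (1×0.0820)² = 0.00673
δQ/Q = √(0.00785) = 0.0886

0.0886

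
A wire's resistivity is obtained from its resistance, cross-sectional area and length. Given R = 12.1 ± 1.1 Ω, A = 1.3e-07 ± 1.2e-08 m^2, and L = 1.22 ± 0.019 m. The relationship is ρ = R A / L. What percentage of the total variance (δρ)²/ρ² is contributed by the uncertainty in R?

(δρ/ρ)² = (1·δR/R)² + (1·δA/A)² + (-1·δL/L)²
  R term: (1×0.0909)² = 0.00826
  A term: (1×0.0923)² = 0.00852
  L term: (-1×0.0156)² = 0.000243
Total = 0.0170. Share from R = 0.00826/0.0170 = 0.485.

48.5%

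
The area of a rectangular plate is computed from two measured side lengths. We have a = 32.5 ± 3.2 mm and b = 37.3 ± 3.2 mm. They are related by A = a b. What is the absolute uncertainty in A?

Products/powers → add relative errors in quadrature, weighted by exponent:
  (1·δa/a)² = (1×0.0985)² = 0.00969;  (1·δb/b)² = (1×0.0858)² = 0.00736
δA/A = √(0.0171) = 0.131
A = 1210 mm^2, so δA = 0.131 × 1210 = 158 mm^2.

158 mm^2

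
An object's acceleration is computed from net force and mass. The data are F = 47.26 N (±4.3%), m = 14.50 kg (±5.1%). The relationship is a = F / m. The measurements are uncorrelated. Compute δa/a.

0.0667

Products/powers → add relative errors in quadrature, weighted by exponent:
  (1·δF/F)² = (1×0.0430)² = 0.00185;  (-1·δm/m)² = (-1×0.0510)² = 0.00260
δa/a = √(0.00445) = 0.0667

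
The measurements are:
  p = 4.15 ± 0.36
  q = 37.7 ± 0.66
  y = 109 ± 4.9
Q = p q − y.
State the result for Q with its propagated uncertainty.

47.5 ± 14.7

Let w = p·q = 156. δw/w = √((1·δp/p)² + (1·δq/q)²) = √(0.00753 + 0.000306) = 0.0885, so δw = 13.8.
Q = w − y: δQ = √(δw² + δy²) = √(192 + 24.0) = 14.7
Q = 47.5.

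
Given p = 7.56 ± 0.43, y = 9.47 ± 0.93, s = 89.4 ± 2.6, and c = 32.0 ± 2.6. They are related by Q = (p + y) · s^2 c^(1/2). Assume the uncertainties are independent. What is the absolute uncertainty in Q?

71600

Let u = p + y = 17.0. δu = √(δp² + δy²) = √(0.185 + 0.865) = 1.02, so δu/u = 0.0602.
Q is then a monomial in u, s, c:
δQ/Q = √((δu/u)² + (2·δs/s)² + (½·δc/c)²) = √(0.00362 + 0.00338 + 0.00165) = 0.0930
Q = 7.7e+05, so δQ = 0.0930 × 7.7e+05 = 71600.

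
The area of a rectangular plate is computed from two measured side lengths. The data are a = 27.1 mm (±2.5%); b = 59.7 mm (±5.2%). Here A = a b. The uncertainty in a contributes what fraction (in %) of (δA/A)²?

(δA/A)² = (1·δa/a)² + (1·δb/b)²
  a term: (1×0.0250)² = 0.000625
  b term: (1×0.0520)² = 0.00270
Total = 0.00333. Share from a = 0.000625/0.00333 = 0.188.

18.8%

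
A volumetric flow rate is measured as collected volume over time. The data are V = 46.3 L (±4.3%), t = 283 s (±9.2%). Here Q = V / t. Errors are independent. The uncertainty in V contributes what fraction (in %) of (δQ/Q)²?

(δQ/Q)² = (1·δV/V)² + (-1·δt/t)²
  V term: (1×0.0430)² = 0.00185
  t term: (-1×0.0920)² = 0.00846
Total = 0.0103. Share from V = 0.00185/0.0103 = 0.179.

17.9%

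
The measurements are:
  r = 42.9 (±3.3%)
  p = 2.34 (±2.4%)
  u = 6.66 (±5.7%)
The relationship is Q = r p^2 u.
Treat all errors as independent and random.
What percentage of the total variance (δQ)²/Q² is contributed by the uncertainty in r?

(δQ/Q)² = (1·δr/r)² + (2·δp/p)² + (1·δu/u)²
  r term: (1×0.0330)² = 0.00109
  p term: (2×0.0240)² = 0.00230
  u term: (1×0.0570)² = 0.00325
Total = 0.00664. Share from r = 0.00109/0.00664 = 0.164.

16.4%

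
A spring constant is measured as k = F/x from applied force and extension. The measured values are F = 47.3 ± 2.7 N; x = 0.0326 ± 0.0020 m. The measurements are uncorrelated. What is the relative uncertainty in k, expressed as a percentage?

8.38%

Products/powers → add relative errors in quadrature, weighted by exponent:
  (1·δF/F)² = (1×0.0571)² = 0.00326;  (-1·δx/x)² = (-1×0.0613)² = 0.00376
δk/k = √(0.00702) = 0.0838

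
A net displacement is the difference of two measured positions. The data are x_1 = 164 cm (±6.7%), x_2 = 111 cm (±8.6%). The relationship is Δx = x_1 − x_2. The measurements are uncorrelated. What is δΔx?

Sums and differences: (δΔx)² = Σ (cᵢ δxᵢ)².
  (δx_1)² = 121;  (δx_2)² = 91.1
δΔx = √(212) = 14.6 cm

14.6 cm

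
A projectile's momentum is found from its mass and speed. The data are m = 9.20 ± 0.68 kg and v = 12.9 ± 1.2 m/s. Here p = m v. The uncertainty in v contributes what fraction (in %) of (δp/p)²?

61.3%

(δp/p)² = (1·δm/m)² + (1·δv/v)²
  m term: (1×0.0739)² = 0.00546
  v term: (1×0.0930)² = 0.00865
Total = 0.0141. Share from v = 0.00865/0.0141 = 0.613.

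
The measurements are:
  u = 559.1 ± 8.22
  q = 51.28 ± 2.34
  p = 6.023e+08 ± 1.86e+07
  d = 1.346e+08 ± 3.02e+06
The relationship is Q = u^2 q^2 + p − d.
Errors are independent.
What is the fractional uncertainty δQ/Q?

Let w = u^2·q^2 = 8.22e+08. δw/w = √((2·δu/u)² + (2·δq/q)²) = √(0.000865 + 0.00833) = 0.0959, so δw = 7.88e+07.
Q = w + p − d: δQ = √(δw² + δp² + δd²) = √(6.21e+15 + 3.46e+14 + 9.12e+12) = 8.1e+07
Q = 1.29e+09, so δQ/Q = 8.1e+07/1.29e+09 = 0.0628.

0.0628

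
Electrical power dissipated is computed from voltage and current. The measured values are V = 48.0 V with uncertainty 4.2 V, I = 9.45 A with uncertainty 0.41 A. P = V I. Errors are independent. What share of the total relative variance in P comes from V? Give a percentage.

(δP/P)² = (1·δV/V)² + (1·δI/I)²
  V term: (1×0.0875)² = 0.00766
  I term: (1×0.0434)² = 0.00188
Total = 0.00954. Share from V = 0.00766/0.00954 = 0.803.

80.3%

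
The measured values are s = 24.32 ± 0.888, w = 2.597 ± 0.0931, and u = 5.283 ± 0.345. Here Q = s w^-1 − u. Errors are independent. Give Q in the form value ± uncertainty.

4.082 ± 0.590

Let p = s·w^-1 = 9.365. δp/p = √((1·δs/s)² + (-1·δw/w)²) = √(0.00133 + 0.00129) = 0.0512, so δp = 0.479.
Q = p − u: δQ = √(δp² + δu²) = √(0.230 + 0.119) = 0.590
Q = 4.082.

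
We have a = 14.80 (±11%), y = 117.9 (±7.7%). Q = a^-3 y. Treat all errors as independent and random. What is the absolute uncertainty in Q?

0.0123

Each factor contributes (exponent × relative error)² to (δQ/Q)²:
  (-3·δa/a)² = (-3×0.110)² = 0.109;  (1·δy/y)² = (1×0.0770)² = 0.00593
δQ/Q = √(0.115) = 0.339
Q = 0.03637, so δQ = 0.339 × 0.03637 = 0.0123.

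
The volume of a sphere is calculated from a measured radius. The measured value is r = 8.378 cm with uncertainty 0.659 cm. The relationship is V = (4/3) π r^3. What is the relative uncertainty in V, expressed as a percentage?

23.6%

V ∝ r^3, so δV/V = |3| · δr/r = 3 × 0.0787 = 0.236.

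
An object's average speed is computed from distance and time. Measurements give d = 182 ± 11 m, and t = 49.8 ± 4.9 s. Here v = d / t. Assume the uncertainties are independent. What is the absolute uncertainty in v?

Since v is a product/quotient, work with relative uncertainties:
  (1·δd/d)² = (1×0.0604)² = 0.00365;  (-1·δt/t)² = (-1×0.0984)² = 0.00968
δv/v = √(0.0133) = 0.115
v = 3.65 m/s, so δv = 0.115 × 3.65 = 0.422 m/s.

0.422 m/s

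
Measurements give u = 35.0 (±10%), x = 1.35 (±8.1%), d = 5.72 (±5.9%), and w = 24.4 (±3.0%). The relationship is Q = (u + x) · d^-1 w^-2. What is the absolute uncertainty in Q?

Let h = u + x = 36.4. δh = √(δu² + δx²) = √(12.2 + 0.0120) = 3.50, so δh/h = 0.0963.
Q is then a monomial in h, d, w:
δQ/Q = √((δh/h)² + (-1·δd/d)² + (-2·δw/w)²) = √(0.00928 + 0.00348 + 0.00360) = 0.128
Q = 0.0107, so δQ = 0.128 × 0.0107 = 0.00137.

0.00137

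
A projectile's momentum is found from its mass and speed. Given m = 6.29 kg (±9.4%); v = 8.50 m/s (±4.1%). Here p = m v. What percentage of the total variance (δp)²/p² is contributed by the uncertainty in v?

(δp/p)² = (1·δm/m)² + (1·δv/v)²
  m term: (1×0.0940)² = 0.00884
  v term: (1×0.0410)² = 0.00168
Total = 0.0105. Share from v = 0.00168/0.0105 = 0.160.

16.0%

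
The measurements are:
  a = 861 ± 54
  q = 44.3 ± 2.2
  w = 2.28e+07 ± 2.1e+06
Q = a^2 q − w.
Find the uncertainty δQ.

Let p = a^2·q = 3.28e+07. δp/p = √((2·δa/a)² + (1·δq/q)²) = √(0.0157 + 0.00247) = 0.135, so δp = 4.43e+06.
Q = p − w: δQ = √(δp² + δw²) = √(1.96e+13 + 4.41e+12) = 4.9e+06

4.9e+06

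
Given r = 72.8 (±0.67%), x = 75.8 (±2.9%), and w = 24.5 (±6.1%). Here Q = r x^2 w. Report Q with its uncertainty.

(1.02 ± 0.0865) × 10^7

Products/powers → add relative errors in quadrature, weighted by exponent:
  (1·δr/r)² = (1×0.00670)² = 4.49e-05;  (2·δx/x)² = (2×0.0290)² = 0.00336;  (1·δw/w)² = (1×0.0610)² = 0.00372
δQ/Q = √(0.00713) = 0.0844
Q = 1.02e+07, so δQ = 0.0844 × 1.02e+07 = 8.65e+05.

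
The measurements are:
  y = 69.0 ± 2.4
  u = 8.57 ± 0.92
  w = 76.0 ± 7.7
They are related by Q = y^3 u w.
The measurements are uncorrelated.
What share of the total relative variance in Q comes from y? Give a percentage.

33.3%

(δQ/Q)² = (3·δy/y)² + (1·δu/u)² + (1·δw/w)²
  y term: (3×0.0348)² = 0.0109
  u term: (1×0.107)² = 0.0115
  w term: (1×0.101)² = 0.0103
Total = 0.0327. Share from y = 0.0109/0.0327 = 0.333.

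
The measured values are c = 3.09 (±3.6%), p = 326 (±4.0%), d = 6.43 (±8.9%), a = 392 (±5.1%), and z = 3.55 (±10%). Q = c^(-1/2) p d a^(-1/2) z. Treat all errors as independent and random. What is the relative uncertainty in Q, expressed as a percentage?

Relative error in a monomial: (δQ/Q)² = Σ (nᵢ · δxᵢ/xᵢ)².
  (−½·δc/c)² = (-0.5×0.0360)² = 0.000324;  (1·δp/p)² = (1×0.0400)² = 0.00160;  (1·δd/d)² = (1×0.0890)² = 0.00792;  (−½·δa/a)² = (-0.5×0.0510)² = 0.000650;  (1·δz/z)² = (1×0.100)² = 0.0100
δQ/Q = √(0.0205) = 0.143

14.3%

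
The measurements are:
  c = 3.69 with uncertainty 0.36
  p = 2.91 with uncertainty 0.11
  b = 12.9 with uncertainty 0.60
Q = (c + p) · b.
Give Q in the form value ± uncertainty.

85.1 ± 6.27

Let u = c + p = 6.60. δu = √(δc² + δp²) = √(0.130 + 0.0121) = 0.376, so δu/u = 0.0570.
Q is then a monomial in u, b:
δQ/Q = √((δu/u)² + (1·δb/b)²) = √(0.00325 + 0.00216) = 0.0736
Q = 85.1, so δQ = 0.0736 × 85.1 = 6.27.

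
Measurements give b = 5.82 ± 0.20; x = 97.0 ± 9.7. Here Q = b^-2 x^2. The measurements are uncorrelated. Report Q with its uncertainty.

278 ± 58.7

For a monomial Q ∝ b^-2, x^2, fractional errors add in quadrature:
  (-2·δb/b)² = (-2×0.0344)² = 0.00472;  (2·δx/x)² = (2×0.100)² = 0.0400
δQ/Q = √(0.0447) = 0.211
Q = 278, so δQ = 0.211 × 278 = 58.7.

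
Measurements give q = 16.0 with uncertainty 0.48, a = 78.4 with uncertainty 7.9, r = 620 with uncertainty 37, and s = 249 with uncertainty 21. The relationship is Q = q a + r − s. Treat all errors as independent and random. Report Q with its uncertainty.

1630 ± 139

Let p = q·a = 1250. δp/p = √((1·δq/q)² + (1·δa/a)²) = √(0.000900 + 0.0102) = 0.105, so δp = 132.
Q = p + r − s: δQ = √(δp² + δr² + δs²) = √(17400 + 1370 + 441) = 139
Q = 1630.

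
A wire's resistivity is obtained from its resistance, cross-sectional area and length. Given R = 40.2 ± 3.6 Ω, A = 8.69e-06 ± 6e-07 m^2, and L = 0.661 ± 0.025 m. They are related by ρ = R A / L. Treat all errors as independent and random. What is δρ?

ρ is a product of powers, so relative uncertainties combine in quadrature:
  (1·δR/R)² = (1×0.0896)² = 0.00802;  (1·δA/A)² = (1×0.0690)² = 0.00477;  (-1·δL/L)² = (-1×0.0378)² = 0.00143
δρ/ρ = √(0.0142) = 0.119
ρ = 0.000528 Ω·m, so δρ = 0.119 × 0.000528 = 6.3e-05 Ω·m.

6.3e-05 Ω·m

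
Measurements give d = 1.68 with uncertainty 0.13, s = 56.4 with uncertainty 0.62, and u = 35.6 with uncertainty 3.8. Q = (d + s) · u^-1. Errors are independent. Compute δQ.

0.175

Let w = d + s = 58.1. δw = √(δd² + δs²) = √(0.0169 + 0.384) = 0.633, so δw/w = 0.0109.
Q is then a monomial in w, u:
δQ/Q = √((δw/w)² + (-1·δu/u)²) = √(0.000119 + 0.0114) = 0.107
Q = 1.63, so δQ = 0.107 × 1.63 = 0.175.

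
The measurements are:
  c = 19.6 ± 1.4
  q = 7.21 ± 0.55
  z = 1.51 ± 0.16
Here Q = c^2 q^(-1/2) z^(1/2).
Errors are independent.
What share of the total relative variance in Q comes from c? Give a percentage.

82.7%

(δQ/Q)² = (2·δc/c)² + (−½·δq/q)² + (½·δz/z)²
  c term: (2×0.0714)² = 0.0204
  q term: (-0.5×0.0763)² = 0.00145
  z term: (0.5×0.106)² = 0.00281
Total = 0.0247. Share from c = 0.0204/0.0247 = 0.827.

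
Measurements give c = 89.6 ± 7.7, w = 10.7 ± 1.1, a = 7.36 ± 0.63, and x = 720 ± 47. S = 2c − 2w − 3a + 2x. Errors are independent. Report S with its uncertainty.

For a sum/difference, combine absolute errors in quadrature:
  (2·δc)² = 237;  (2·δw)² = 4.84;  (3·δa)² = 3.57;  (2·δx)² = 8840
δS = √(9080) = 95.3
S = 1580.

1580 ± 95.3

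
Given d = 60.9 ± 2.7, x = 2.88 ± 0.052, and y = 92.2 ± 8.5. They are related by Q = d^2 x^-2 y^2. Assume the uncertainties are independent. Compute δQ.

7.9e+05

Each factor contributes (exponent × relative error)² to (δQ/Q)²:
  (2·δd/d)² = (2×0.0443)² = 0.00786;  (-2·δx/x)² = (-2×0.0181)² = 0.00130;  (2·δy/y)² = (2×0.0922)² = 0.0340
δQ/Q = √(0.0432) = 0.208
Q = 3.8e+06, so δQ = 0.208 × 3.8e+06 = 7.9e+05.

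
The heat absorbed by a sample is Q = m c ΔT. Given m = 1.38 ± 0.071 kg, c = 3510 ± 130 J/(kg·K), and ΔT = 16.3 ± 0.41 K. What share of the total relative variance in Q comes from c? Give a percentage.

29.5%

(δQ/Q)² = (1·δm/m)² + (1·δc/c)² + (1·δΔT/ΔT)²
  m term: (1×0.0514)² = 0.00265
  c term: (1×0.0370)² = 0.00137
  ΔT term: (1×0.0252)² = 0.000633
Total = 0.00465. Share from c = 0.00137/0.00465 = 0.295.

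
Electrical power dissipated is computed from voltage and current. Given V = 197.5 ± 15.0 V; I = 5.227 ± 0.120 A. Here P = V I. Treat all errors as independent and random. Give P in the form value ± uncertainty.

1032 ± 81.9 W

Products/powers → add relative errors in quadrature, weighted by exponent:
  (1·δV/V)² = (1×0.0759)² = 0.00577;  (1·δI/I)² = (1×0.0230)² = 0.000527
δP/P = √(0.00630) = 0.0793
P = 1032 W, so δP = 0.0793 × 1032 = 81.9 W.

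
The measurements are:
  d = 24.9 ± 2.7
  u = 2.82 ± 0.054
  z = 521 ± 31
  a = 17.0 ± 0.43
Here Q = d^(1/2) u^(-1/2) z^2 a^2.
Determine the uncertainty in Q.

Products/powers → add relative errors in quadrature, weighted by exponent:
  (½·δd/d)² = (0.5×0.108)² = 0.00294;  (−½·δu/u)² = (-0.5×0.0191)² = 9.17e-05;  (2·δz/z)² = (2×0.0595)² = 0.0142;  (2·δa/a)² = (2×0.0253)² = 0.00256
δQ/Q = √(0.0198) = 0.141
Q = 2.33e+08, so δQ = 0.141 × 2.33e+08 = 3.28e+07.

3.28e+07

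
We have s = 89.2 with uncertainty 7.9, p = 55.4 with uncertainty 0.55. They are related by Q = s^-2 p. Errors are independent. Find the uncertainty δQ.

Each factor contributes (exponent × relative error)² to (δQ/Q)²:
  (-2·δs/s)² = (-2×0.0886)² = 0.0314;  (1·δp/p)² = (1×0.00993)² = 9.86e-05
δQ/Q = √(0.0315) = 0.177
Q = 0.00696, so δQ = 0.177 × 0.00696 = 0.00124.

0.00124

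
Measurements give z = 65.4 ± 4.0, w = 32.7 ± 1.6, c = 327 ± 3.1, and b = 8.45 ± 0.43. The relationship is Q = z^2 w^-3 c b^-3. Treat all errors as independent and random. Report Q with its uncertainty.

0.0663 ± 0.0162

Q is a product of powers, so relative uncertainties combine in quadrature:
  (2·δz/z)² = (2×0.0612)² = 0.0150;  (-3·δw/w)² = (-3×0.0489)² = 0.0215;  (1·δc/c)² = (1×0.00948)² = 8.99e-05;  (-3·δb/b)² = (-3×0.0509)² = 0.0233
δQ/Q = √(0.0599) = 0.245
Q = 0.0663, so δQ = 0.245 × 0.0663 = 0.0162.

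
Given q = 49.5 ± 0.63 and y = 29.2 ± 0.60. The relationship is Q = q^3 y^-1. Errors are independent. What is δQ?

Each factor contributes (exponent × relative error)² to (δQ/Q)²:
  (3·δq/q)² = (3×0.0127)² = 0.00146;  (-1·δy/y)² = (-1×0.0205)² = 0.000422
δQ/Q = √(0.00188) = 0.0434
Q = 4150, so δQ = 0.0434 × 4150 = 180.

180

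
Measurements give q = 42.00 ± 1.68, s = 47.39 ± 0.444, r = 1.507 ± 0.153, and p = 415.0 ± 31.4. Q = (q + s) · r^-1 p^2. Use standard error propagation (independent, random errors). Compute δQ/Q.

Let u = q + s = 89.39. δu = √(δq² + δs²) = √(2.82 + 0.197) = 1.74, so δu/u = 0.0194.
Q is then a monomial in u, r, p:
δQ/Q = √((δu/u)² + (-1·δr/r)² + (2·δp/p)²) = √(0.000378 + 0.0103 + 0.0229) = 0.183

0.183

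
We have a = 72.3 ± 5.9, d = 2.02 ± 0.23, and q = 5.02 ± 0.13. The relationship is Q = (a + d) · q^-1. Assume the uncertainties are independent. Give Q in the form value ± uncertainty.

14.8 ± 1.24

Let u = a + d = 74.3. δu = √(δa² + δd²) = √(34.8 + 0.0529) = 5.90, so δu/u = 0.0794.
Q is then a monomial in u, q:
δQ/Q = √((δu/u)² + (-1·δq/q)²) = √(0.00631 + 0.000671) = 0.0836
Q = 14.8, so δQ = 0.0836 × 14.8 = 1.24.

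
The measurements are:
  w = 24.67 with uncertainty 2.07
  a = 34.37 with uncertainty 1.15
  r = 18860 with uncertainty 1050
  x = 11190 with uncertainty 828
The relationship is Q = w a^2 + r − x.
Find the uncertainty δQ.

3400

Let p = w·a^2 = 29140. δp/p = √((1·δw/w)² + (2·δa/a)²) = √(0.00704 + 0.00448) = 0.107, so δp = 3130.
Q = p + r − x: δQ = √(δp² + δr² + δx²) = √(9.78e+06 + 1.1e+06 + 6.86e+05) = 3400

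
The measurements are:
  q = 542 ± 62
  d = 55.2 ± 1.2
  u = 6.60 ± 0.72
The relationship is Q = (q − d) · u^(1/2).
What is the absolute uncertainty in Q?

173

Let w = q − d = 487. δw = √(δq² + δd²) = √(3840 + 1.44) = 62.0, so δw/w = 0.127.
Q is then a monomial in w, u:
δQ/Q = √((δw/w)² + (½·δu/u)²) = √(0.0162 + 0.00298) = 0.139
Q = 1250, so δQ = 0.139 × 1250 = 173.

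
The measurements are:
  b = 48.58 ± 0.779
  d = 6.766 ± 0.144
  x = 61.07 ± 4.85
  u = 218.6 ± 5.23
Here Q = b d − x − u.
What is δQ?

11.3

Let p = b·d = 328.7. δp/p = √((1·δb/b)² + (1·δd/d)²) = √(0.000257 + 0.000453) = 0.0266, so δp = 8.76.
Q = p − x − u: δQ = √(δp² + δx² + δu²) = √(76.7 + 23.5 + 27.4) = 11.3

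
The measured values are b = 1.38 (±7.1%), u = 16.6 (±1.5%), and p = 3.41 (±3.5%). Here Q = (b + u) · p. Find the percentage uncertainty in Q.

3.80%

Let w = b + u = 18.0. δw = √(δb² + δu²) = √(0.00960 + 0.0620) = 0.268, so δw/w = 0.0149.
Q is then a monomial in w, p:
δQ/Q = √((δw/w)² + (1·δp/p)²) = √(0.000221 + 0.00123) = 0.0380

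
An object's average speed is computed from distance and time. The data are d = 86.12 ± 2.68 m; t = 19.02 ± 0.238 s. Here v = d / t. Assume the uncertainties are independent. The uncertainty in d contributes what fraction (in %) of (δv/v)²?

86.1%

(δv/v)² = (1·δd/d)² + (-1·δt/t)²
  d term: (1×0.0311)² = 0.000968
  t term: (-1×0.0125)² = 0.000157
Total = 0.00112. Share from d = 0.000968/0.00112 = 0.861.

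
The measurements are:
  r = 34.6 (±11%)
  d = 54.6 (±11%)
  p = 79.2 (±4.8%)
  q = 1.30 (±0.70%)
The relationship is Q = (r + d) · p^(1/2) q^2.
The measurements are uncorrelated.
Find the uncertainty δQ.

113

Let u = r + d = 89.2. δu = √(δr² + δd²) = √(14.5 + 36.1) = 7.11, so δu/u = 0.0797.
Q is then a monomial in u, p, q:
δQ/Q = √((δu/u)² + (½·δp/p)² + (2·δq/q)²) = √(0.00635 + 0.000576 + 0.000196) = 0.0844
Q = 1340, so δQ = 0.0844 × 1340 = 113.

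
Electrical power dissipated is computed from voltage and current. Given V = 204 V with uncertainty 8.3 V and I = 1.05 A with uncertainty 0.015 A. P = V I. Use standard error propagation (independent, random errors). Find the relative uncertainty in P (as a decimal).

Each factor contributes (exponent × relative error)² to (δP/P)²:
  (1·δV/V)² = (1×0.0407)² = 0.00166;  (1·δI/I)² = (1×0.0143)² = 0.000204
δP/P = √(0.00186) = 0.0431

0.0431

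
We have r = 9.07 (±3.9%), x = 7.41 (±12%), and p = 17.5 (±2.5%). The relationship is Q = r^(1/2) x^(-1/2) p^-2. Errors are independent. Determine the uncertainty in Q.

Products/powers → add relative errors in quadrature, weighted by exponent:
  (½·δr/r)² = (0.5×0.0390)² = 0.000380;  (−½·δx/x)² = (-0.5×0.120)² = 0.00360;  (-2·δp/p)² = (-2×0.0250)² = 0.00250
δQ/Q = √(0.00648) = 0.0805
Q = 0.00361, so δQ = 0.0805 × 0.00361 = 0.000291.

0.000291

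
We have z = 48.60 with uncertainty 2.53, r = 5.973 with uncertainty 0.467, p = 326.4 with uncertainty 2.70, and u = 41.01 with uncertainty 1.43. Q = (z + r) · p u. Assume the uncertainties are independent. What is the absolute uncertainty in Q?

43300

Let w = z + r = 54.57. δw = √(δz² + δr²) = √(6.40 + 0.218) = 2.57, so δw/w = 0.0471.
Q is then a monomial in w, p, u:
δQ/Q = √((δw/w)² + (1·δp/p)² + (1·δu/u)²) = √(0.00222 + 6.84e-05 + 0.00122) = 0.0592
Q = 730500, so δQ = 0.0592 × 730500 = 43300.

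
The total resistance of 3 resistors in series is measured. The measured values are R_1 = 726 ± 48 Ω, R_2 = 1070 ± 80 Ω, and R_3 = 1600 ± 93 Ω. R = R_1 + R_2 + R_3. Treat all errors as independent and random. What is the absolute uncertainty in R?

For a sum/difference, combine absolute errors in quadrature:
  (δR_1)² = 2300;  (δR_2)² = 6400;  (δR_3)² = 8650
δR = √(17400) = 132 Ω

132 Ω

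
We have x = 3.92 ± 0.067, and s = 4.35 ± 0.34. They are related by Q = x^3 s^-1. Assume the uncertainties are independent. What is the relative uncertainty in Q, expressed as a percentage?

9.35%

Relative error in a monomial: (δQ/Q)² = Σ (nᵢ · δxᵢ/xᵢ)².
  (3·δx/x)² = (3×0.0171)² = 0.00263;  (-1·δs/s)² = (-1×0.0782)² = 0.00611
δQ/Q = √(0.00874) = 0.0935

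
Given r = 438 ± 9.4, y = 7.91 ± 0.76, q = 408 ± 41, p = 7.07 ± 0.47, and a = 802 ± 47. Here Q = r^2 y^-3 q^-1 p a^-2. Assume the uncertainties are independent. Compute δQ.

3.51e-06

Q is a product of powers, so relative uncertainties combine in quadrature:
  (2·δr/r)² = (2×0.0215)² = 0.00184;  (-3·δy/y)² = (-3×0.0961)² = 0.0831;  (-1·δq/q)² = (-1×0.100)² = 0.0101;  (1·δp/p)² = (1×0.0665)² = 0.00442;  (-2·δa/a)² = (-2×0.0586)² = 0.0137
δQ/Q = √(0.113) = 0.336
Q = 1.04e-05, so δQ = 0.336 × 1.04e-05 = 3.51e-06.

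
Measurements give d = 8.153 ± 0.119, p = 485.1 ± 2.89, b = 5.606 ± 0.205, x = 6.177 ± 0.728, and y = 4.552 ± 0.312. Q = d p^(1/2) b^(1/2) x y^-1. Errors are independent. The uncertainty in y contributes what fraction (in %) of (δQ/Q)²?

(δQ/Q)² = (1·δd/d)² + (½·δp/p)² + (½·δb/b)² + (1·δx/x)² + (-1·δy/y)²
  d term: (1×0.0146)² = 0.000213
  p term: (0.5×0.00596)² = 8.87e-06
  b term: (0.5×0.0366)² = 0.000334
  x term: (1×0.118)² = 0.0139
  y term: (-1×0.0685)² = 0.00470
Total = 0.0191. Share from y = 0.00470/0.0191 = 0.245.

24.5%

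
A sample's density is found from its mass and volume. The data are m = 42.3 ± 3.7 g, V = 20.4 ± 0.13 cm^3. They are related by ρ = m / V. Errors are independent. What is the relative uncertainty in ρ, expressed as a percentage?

For a monomial ρ ∝ m, V^-1, fractional errors add in quadrature:
  (1·δm/m)² = (1×0.0875)² = 0.00765;  (-1·δV/V)² = (-1×0.00637)² = 4.06e-05
δρ/ρ = √(0.00769) = 0.0877

8.77%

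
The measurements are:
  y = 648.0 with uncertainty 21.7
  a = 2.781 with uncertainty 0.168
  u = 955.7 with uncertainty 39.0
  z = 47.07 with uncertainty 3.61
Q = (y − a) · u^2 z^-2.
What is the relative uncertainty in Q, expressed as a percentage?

Let w = y − a = 645.2. δw = √(δy² + δa²) = √(471 + 0.0282) = 21.7, so δw/w = 0.0336.
Q is then a monomial in w, u, z:
δQ/Q = √((δw/w)² + (2·δu/u)² + (-2·δz/z)²) = √(0.00113 + 0.00666 + 0.0235) = 0.177

17.7%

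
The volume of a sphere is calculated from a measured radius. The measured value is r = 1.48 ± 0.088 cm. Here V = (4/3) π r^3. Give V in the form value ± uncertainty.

13.6 ± 2.42 cm^3

For a monomial V ∝ r^3, fractional errors add in quadrature:
  (3·δr/r)² = (3×0.0595)² = 0.0318
δV/V = √(0.0318) = 0.178
V = 13.6 cm^3, so δV = 0.178 × 13.6 = 2.42 cm^3.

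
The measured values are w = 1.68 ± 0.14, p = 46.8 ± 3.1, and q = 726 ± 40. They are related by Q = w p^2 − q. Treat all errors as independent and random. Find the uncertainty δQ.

577

Let h = w·p^2 = 3680. δh/h = √((1·δw/w)² + (2·δp/p)²) = √(0.00694 + 0.0176) = 0.157, so δh = 576.
Q = h − q: δQ = √(δh² + δq²) = √(3.32e+05 + 1600) = 577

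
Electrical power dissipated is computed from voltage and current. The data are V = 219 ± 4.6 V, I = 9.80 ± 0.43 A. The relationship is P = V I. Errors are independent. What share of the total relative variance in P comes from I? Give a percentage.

(δP/P)² = (1·δV/V)² + (1·δI/I)²
  V term: (1×0.0210)² = 0.000441
  I term: (1×0.0439)² = 0.00193
Total = 0.00237. Share from I = 0.00193/0.00237 = 0.814.

81.4%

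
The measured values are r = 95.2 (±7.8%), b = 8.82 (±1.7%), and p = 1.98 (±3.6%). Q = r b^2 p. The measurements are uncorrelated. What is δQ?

1350

Relative error in a monomial: (δQ/Q)² = Σ (nᵢ · δxᵢ/xᵢ)².
  (1·δr/r)² = (1×0.0780)² = 0.00608;  (2·δb/b)² = (2×0.0170)² = 0.00116;  (1·δp/p)² = (1×0.0360)² = 0.00130
δQ/Q = √(0.00854) = 0.0924
Q = 14700, so δQ = 0.0924 × 14700 = 1350.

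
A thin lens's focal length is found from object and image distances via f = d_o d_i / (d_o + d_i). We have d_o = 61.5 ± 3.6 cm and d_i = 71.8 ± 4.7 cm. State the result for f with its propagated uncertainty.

33.1 ± 1.45 cm

∂f/∂d_o = (d_i/(d_o+d_i))² = 0.290;  ∂f/∂d_i = (d_o/(d_o+d_i))² = 0.213
δf = √((∂f/∂d_o · δd_o)² + (∂f/∂d_i · δd_i)²) = √(1.09 + 1.00) = 1.45 cm
f = 33.1 cm.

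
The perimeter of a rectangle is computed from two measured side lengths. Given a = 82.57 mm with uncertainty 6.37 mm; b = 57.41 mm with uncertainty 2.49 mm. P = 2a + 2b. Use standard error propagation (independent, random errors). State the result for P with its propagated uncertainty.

Absolute uncertainties add in quadrature for a linear combination:
  (2·δa)² = 162;  (2·δb)² = 24.8
δP = √(187) = 13.7 mm
P = 280.0 mm.

280.0 ± 13.7 mm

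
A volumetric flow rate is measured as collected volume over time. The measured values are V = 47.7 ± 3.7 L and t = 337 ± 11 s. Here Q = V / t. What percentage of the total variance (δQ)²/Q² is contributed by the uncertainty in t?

15.0%

(δQ/Q)² = (1·δV/V)² + (-1·δt/t)²
  V term: (1×0.0776)² = 0.00602
  t term: (-1×0.0326)² = 0.00107
Total = 0.00708. Share from t = 0.00107/0.00708 = 0.150.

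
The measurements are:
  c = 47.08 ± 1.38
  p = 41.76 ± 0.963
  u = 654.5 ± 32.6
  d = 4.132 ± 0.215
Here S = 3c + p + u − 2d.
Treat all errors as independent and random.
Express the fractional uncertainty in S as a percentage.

3.96%

Sums and differences: (δS)² = Σ (cᵢ δxᵢ)².
  (3·δc)² = 17.1;  (δp)² = 0.927;  (δu)² = 1060;  (2·δd)² = 0.185
δS = √(1080) = 32.9
S = 829.2, so δS/S = 32.9/829.2 = 0.0396.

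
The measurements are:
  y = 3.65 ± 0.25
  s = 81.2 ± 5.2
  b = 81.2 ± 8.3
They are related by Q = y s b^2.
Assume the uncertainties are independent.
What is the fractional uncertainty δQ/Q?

For a monomial Q ∝ y, s, b^2, fractional errors add in quadrature:
  (1·δy/y)² = (1×0.0685)² = 0.00469;  (1·δs/s)² = (1×0.0640)² = 0.00410;  (2·δb/b)² = (2×0.102)² = 0.0418
δQ/Q = √(0.0506) = 0.225

0.225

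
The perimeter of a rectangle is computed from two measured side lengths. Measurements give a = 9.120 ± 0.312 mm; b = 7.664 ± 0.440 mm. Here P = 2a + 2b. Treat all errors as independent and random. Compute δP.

1.08 mm

Absolute uncertainties add in quadrature for a linear combination:
  (2·δa)² = 0.389;  (2·δb)² = 0.774
δP = √(1.16) = 1.08 mm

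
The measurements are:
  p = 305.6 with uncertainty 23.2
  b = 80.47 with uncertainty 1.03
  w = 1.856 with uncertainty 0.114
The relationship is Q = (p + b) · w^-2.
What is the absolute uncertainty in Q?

15.3

Let u = p + b = 386.1. δu = √(δp² + δb²) = √(538 + 1.06) = 23.2, so δu/u = 0.0602.
Q is then a monomial in u, w:
δQ/Q = √((δu/u)² + (-2·δw/w)²) = √(0.00362 + 0.0151) = 0.137
Q = 112.1, so δQ = 0.137 × 112.1 = 15.3.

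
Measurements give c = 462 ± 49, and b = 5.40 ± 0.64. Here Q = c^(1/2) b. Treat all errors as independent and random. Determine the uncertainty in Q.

Q is a product of powers, so relative uncertainties combine in quadrature:
  (½·δc/c)² = (0.5×0.106)² = 0.00281;  (1·δb/b)² = (1×0.119)² = 0.0140
δQ/Q = √(0.0169) = 0.130
Q = 116, so δQ = 0.130 × 116 = 15.1.

15.1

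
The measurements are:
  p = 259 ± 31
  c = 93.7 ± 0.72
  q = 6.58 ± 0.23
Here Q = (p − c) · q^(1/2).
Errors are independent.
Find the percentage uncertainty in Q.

18.8%

Let u = p − c = 165. δu = √(δp² + δc²) = √(961 + 0.518) = 31.0, so δu/u = 0.188.
Q is then a monomial in u, q:
δQ/Q = √((δu/u)² + (½·δq/q)²) = √(0.0352 + 0.000305) = 0.188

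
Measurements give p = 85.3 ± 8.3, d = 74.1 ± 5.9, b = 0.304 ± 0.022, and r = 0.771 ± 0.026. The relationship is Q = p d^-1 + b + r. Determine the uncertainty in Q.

0.149

Let w = p·d^-1 = 1.15. δw/w = √((1·δp/p)² + (-1·δd/d)²) = √(0.00947 + 0.00634) = 0.126, so δw = 0.145.
Q = w + b + r: δQ = √(δw² + δb² + δr²) = √(0.0209 + 0.000484 + 0.000676) = 0.149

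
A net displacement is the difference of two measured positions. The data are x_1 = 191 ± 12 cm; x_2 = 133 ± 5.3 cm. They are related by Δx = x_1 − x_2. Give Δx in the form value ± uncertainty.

Sums and differences: (δΔx)² = Σ (cᵢ δxᵢ)².
  (δx_1)² = 144;  (δx_2)² = 28.1
δΔx = √(172) = 13.1 cm
Δx = 58.0 cm.

58.0 ± 13.1 cm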